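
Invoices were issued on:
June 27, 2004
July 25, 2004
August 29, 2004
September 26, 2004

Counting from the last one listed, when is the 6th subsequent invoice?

Every date is a Sunday; gaps 28, 35, 28 days.
Each is the last Sunday of its month (at least one falls on the 29th or later, ruling out '4th Sunday').
Last Sunday of October 2004: October 31, 2004.
November 2004 ends with Sunday November 28, 2004.
December 2004 ends with Sunday December 26, 2004.
Last Sunday of January 2005: January 30, 2005.
Last Sunday of February 2005: February 27, 2005.
Last Sunday of March 2005: March 27, 2005.

March 27, 2005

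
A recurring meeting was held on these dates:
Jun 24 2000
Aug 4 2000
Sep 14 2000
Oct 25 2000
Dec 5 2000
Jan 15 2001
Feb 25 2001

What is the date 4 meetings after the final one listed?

Aug 8 2001

Gaps between consecutive events: 41, 41, 41, 41, 41, 41 days — a constant 41-day interval.
Feb 25 2001 + 41 days = Apr 7 2001.
Apr 7 2001 + 41 days = May 18 2001.
May 18 2001 + 41 days = Jun 28 2001.
Jun 28 2001 + 41 days = Aug 8 2001.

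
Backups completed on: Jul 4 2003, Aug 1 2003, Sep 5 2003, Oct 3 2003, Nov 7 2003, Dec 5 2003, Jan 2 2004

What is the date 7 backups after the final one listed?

These are Fridays at 28- or 35-day spacing (28, 35, 28, 35, 28, 28).
The pattern: 1st Friday of the month.
1st Friday of February 2004: Feb 6 2004.
1st Friday of March 2004: Mar 5 2004.
1st Friday of April 2004: Apr 2 2004.
May 2004 — 1st Friday is May 7 2004.
1st Friday of June 2004: Jun 4 2004.
1st Friday of July 2004: Jul 2 2004.
August 2004 — 1st Friday is Aug 6 2004.

Aug 6 2004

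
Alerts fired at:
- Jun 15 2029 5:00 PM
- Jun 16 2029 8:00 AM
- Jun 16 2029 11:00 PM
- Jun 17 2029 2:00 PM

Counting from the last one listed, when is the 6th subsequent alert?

The interval is a steady 15 hours (15, 15, 15).
Jun 17 2029 2:00 PM + 15 h = Jun 18 2029 5:00 AM.
Jun 18 2029 5:00 AM + 15 h = Jun 18 2029 8:00 PM.
Jun 18 2029 8:00 PM + 15 h = Jun 19 2029 11:00 AM.
Jun 19 2029 11:00 AM + 15 h = Jun 20 2029 2:00 AM.
Jun 20 2029 2:00 AM + 15 h = Jun 20 2029 5:00 PM.
Jun 20 2029 5:00 PM + 15 h = Jun 21 2029 8:00 AM.

Jun 21 2029 8:00 AM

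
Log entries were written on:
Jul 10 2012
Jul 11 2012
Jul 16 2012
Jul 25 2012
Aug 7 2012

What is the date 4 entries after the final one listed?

Gaps: 1, 5, 9, 13 days — each gap is 4 larger than the previous one.
Next gap: 17 days. Aug 7 2012 + 17 days = Aug 24 2012.
Next gap: 21 days. Aug 24 2012 + 21 days = Sep 14 2012.
Next gap: 25 days. Sep 14 2012 + 25 days = Oct 9 2012.
Next gap: 29 days. Oct 9 2012 + 29 days = Nov 7 2012.

Nov 7 2012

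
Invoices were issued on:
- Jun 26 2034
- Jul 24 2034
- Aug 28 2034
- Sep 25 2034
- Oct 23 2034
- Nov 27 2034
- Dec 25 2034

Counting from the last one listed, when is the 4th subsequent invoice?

Gaps: 28, 35, 28, 28, 35, 28 days — a mix of 28 and 35. Every date is a Monday.
Each is the 4th Monday of its month.
4th Monday of January 2035: Jan 22 2035.
4th Monday of February 2035: Feb 26 2035.
March 2035 — 4th Monday is Mar 26 2035.
4th Monday of April 2035: Apr 23 2035.

Apr 23 2035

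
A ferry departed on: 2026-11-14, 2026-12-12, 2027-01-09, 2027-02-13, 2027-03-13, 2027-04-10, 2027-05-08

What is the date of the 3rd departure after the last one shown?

2027-08-14

Gaps: 28, 28, 35, 28, 28, 28 days — a mix of 28 and 35. Every date is a Saturday.
Each is the 2nd Saturday of its month.
June 2027 — 2nd Saturday is 2027-06-12.
2nd Saturday of July 2027: 2027-07-10.
2nd Saturday of August 2027: 2027-08-14.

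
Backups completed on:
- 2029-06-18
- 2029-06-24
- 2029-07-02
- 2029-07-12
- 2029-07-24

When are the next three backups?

2029-08-07, 2029-08-23, 2029-09-10

Gaps: 6, 8, 10, 12 days — each gap is 2 larger than the previous one.
Next gap: 14 days. 2029-07-24 + 14 days = 2029-08-07.
Next gap: 16 days. 2029-08-07 + 16 days = 2029-08-23.
Next gap: 18 days. 2029-08-23 + 18 days = 2029-09-10.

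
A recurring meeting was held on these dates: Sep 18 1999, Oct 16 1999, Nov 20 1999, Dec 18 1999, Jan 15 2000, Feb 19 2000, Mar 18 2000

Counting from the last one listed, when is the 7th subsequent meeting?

Oct 21 2000

Gaps: 28, 35, 28, 28, 35, 28 days — a mix of 28 and 35. Every date is a Saturday.
Each is the 3rd Saturday of its month.
3rd Saturday of April 2000: Apr 15 2000.
3rd Saturday of May 2000: May 20 2000.
June 2000 — 3rd Saturday is Jun 17 2000.
3rd Saturday of July 2000: Jul 15 2000.
3rd Saturday of August 2000: Aug 19 2000.
September 2000 — 3rd Saturday is Sep 16 2000.
October 2000 — 3rd Saturday is Oct 21 2000.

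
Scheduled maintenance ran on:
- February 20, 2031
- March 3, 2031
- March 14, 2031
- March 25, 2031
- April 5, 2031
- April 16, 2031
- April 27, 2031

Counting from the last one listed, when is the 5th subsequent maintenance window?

June 21, 2031

The spacing is 11, 11, 11, 11, 11, 11 days — always 11 days.
April 27, 2031 + 11 days = May 8, 2031.
May 8, 2031 + 11 days = May 19, 2031.
May 19, 2031 + 11 days = May 30, 2031.
May 30, 2031 + 11 days = June 10, 2031.
June 10, 2031 + 11 days = June 21, 2031.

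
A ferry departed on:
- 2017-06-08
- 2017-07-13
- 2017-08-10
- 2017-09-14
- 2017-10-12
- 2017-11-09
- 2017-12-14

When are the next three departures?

Gaps: 35, 28, 35, 28, 28, 35 days — a mix of 28 and 35. Every date is a Thursday.
Each is the 2nd Thursday of its month.
January 2018 — 2nd Thursday is 2018-01-11.
February 2018 — 2nd Thursday is 2018-02-08.
2nd Thursday of March 2018: 2018-03-08.

2018-01-11, 2018-02-08, 2018-03-08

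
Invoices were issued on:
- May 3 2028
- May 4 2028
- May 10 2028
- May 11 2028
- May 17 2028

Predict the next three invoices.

Every event lands on a Wednesday or Thursday (gaps cycle 1, 6, 1, 6).
So the schedule is: every Wednesday and Thursday.
Next Thursday: May 18 2028.
The following Wednesday is May 24 2028.
Next Thursday: May 25 2028.

May 18 2028, May 24 2028, May 25 2028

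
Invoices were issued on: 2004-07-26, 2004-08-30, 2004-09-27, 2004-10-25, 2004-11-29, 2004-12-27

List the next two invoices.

2005-01-31, 2005-02-28

All Mondays; the gaps (35, 28, 28, 35, 28) vary with month length.
This is the last Monday of each month.
Last Monday of January 2005: 2005-01-31.
February 2005 ends with Monday 2005-02-28.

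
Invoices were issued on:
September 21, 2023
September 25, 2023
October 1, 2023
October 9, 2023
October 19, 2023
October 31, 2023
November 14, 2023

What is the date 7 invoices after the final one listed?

April 16, 2024

Intervals are 4, 6, 8, 10, 12, 14 days — an arithmetic progression with common difference 2.
Next gap: 16 days. November 14, 2023 + 16 days = November 30, 2023.
Next gap: 18 days. November 30, 2023 + 18 days = December 18, 2023.
Next gap: 20 days. December 18, 2023 + 20 days = January 7, 2024.
Next gap: 22 days. January 7, 2024 + 22 days = January 29, 2024.
Next gap: 24 days. January 29, 2024 + 24 days = February 22, 2024.
Next gap: 26 days. February 22, 2024 + 26 days = March 19, 2024.
Next gap: 28 days. March 19, 2024 + 28 days = April 16, 2024.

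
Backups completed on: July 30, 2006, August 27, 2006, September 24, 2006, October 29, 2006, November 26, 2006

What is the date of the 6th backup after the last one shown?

These are Sundays with 28, 28, 35, 28-day gaps.
Each is the final Sunday of its month — July 30, 2006 is past the 28th, so '4th Sunday' doesn't fit.
December 2006 ends with Sunday December 31, 2006.
Last Sunday of January 2007: January 28, 2007.
Last Sunday of February 2007: February 25, 2007.
Last Sunday of March 2007: March 25, 2007.
April 2007 ends with Sunday April 29, 2007.
Last Sunday of May 2007: May 27, 2007.

May 27, 2007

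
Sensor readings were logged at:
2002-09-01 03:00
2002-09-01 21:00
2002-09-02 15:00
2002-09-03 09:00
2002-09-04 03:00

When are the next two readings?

The interval is a steady 18 hours (18, 18, 18, 18).
2002-09-04 03:00 + 18 h = 2002-09-04 21:00.
2002-09-04 21:00 + 18 h = 2002-09-05 15:00.

2002-09-04 21:00, 2002-09-05 15:00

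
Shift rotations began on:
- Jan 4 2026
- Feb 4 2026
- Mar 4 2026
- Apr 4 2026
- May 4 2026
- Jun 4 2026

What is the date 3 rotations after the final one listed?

Gaps: 31, 28, 31, 30, 31 days — not constant. Every event is on the 4th of the month.
Pattern: the 4th of each month.
Next: July 2026 → Jul 4 2026.
August 2026: Aug 4 2026.
September 2026: Sep 4 2026.

Sep 4 2026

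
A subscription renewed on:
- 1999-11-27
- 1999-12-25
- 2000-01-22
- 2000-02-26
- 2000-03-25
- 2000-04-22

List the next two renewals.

2000-05-27, 2000-06-24

Gaps: 28, 28, 35, 28, 28 days — a mix of 28 and 35. Every date is a Saturday.
Each is the 4th Saturday of its month.
May 2000 — 4th Saturday is 2000-05-27.
June 2000 — 4th Saturday is 2000-06-24.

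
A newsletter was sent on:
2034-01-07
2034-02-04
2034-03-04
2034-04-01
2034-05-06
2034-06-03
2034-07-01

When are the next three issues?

Gaps: 28, 28, 28, 35, 28, 28 days — a mix of 28 and 35. Every date is a Saturday.
Each is the 1st Saturday of its month.
August 2034 — 1st Saturday is 2034-08-05.
September 2034 — 1st Saturday is 2034-09-02.
October 2034 — 1st Saturday is 2034-10-07.

2034-08-05, 2034-09-02, 2034-10-07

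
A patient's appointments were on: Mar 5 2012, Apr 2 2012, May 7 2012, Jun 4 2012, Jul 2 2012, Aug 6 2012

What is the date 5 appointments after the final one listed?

These are Mondays at 28- or 35-day spacing (28, 35, 28, 28, 35).
The pattern: 1st Monday of the month.
September 2012 — 1st Monday is Sep 3 2012.
1st Monday of October 2012: Oct 1 2012.
1st Monday of November 2012: Nov 5 2012.
December 2012 — 1st Monday is Dec 3 2012.
January 2013 — 1st Monday is Jan 7 2013.

Jan 7 2013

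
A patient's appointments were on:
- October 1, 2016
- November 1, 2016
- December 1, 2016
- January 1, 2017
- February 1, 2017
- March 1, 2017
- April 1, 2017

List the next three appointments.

Gaps: 31, 30, 31, 31, 28, 31 days — not constant. Every event is on the 1st of the month.
Pattern: the 1st of each month.
Next: May 2017 → May 1, 2017.
Next: June 2017 → June 1, 2017.
July 2017: July 1, 2017.

May 1, 2017; June 1, 2017; July 1, 2017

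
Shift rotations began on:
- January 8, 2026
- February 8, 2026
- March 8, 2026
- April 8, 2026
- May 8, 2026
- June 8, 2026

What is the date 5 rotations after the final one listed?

November 8, 2026

Each date is the 8th; the gaps (31, 28, 31, 30, 31) track the month lengths.
The rule is the 8th of each month.
July 2026: July 8, 2026.
Next: August 2026 → August 8, 2026.
Next: September 2026 → September 8, 2026.
October 2026: October 8, 2026.
Next: November 2026 → November 8, 2026.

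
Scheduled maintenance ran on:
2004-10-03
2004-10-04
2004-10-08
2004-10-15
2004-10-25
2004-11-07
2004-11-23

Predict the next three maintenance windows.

Intervals are 1, 4, 7, 10, 13, 16 days — an arithmetic progression with common difference 3.
Next gap: 19 days. 2004-11-23 + 19 days = 2004-12-12.
Next gap: 22 days. 2004-12-12 + 22 days = 2005-01-03.
Next gap: 25 days. 2005-01-03 + 25 days = 2005-01-28.

2004-12-12, 2005-01-03, 2005-01-28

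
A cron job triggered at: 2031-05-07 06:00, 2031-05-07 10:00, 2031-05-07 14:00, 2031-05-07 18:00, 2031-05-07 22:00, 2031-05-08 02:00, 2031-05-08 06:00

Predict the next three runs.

The interval is a steady 4 hours (4, 4, 4, 4, 4, 4).
2031-05-08 06:00 + 4 h = 2031-05-08 10:00.
2031-05-08 10:00 + 4 h = 2031-05-08 14:00.
2031-05-08 14:00 + 4 h = 2031-05-08 18:00.

2031-05-08 10:00, 2031-05-08 14:00, 2031-05-08 18:00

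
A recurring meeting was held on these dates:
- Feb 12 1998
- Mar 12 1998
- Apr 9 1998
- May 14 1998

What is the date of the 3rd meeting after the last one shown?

Gaps: 28, 28, 35 days — a mix of 28 and 35. Every date is a Thursday.
Each is the 2nd Thursday of its month.
2nd Thursday of June 1998: Jun 11 1998.
July 1998 — 2nd Thursday is Jul 9 1998.
August 1998 — 2nd Thursday is Aug 13 1998.

Aug 13 1998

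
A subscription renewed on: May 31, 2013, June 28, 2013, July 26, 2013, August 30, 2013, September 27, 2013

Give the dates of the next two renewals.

These are Fridays with 28, 28, 35, 28-day gaps.
Each is the final Friday of its month — May 31, 2013 is past the 28th, so '4th Friday' doesn't fit.
October 2013 ends with Friday October 25, 2013.
Last Friday of November 2013: November 29, 2013.

October 25, 2013; November 29, 2013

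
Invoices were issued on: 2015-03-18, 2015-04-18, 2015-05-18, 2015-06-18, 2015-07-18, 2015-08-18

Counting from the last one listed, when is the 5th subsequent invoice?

Each date is the 18th; the gaps (31, 30, 31, 30, 31) track the month lengths.
The rule is the 18th of each month.
Next: September 2015 → 2015-09-18.
October 2015: 2015-10-18.
Next: November 2015 → 2015-11-18.
December 2015: 2015-12-18.
Next: January 2016 → 2016-01-18.

2016-01-18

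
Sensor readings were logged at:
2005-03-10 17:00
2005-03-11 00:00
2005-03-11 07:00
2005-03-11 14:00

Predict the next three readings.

2005-03-11 21:00, 2005-03-12 04:00, 2005-03-12 11:00

Spacing: 7, 7, 7 h — constant 7 h.
2005-03-11 14:00 + 7 h = 2005-03-11 21:00.
2005-03-11 21:00 + 7 h = 2005-03-12 04:00.
2005-03-12 04:00 + 7 h = 2005-03-12 11:00.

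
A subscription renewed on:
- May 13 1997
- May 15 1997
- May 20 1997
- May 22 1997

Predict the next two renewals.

Every event lands on a Tuesday or Thursday (gaps cycle 2, 5, 2).
So the schedule is: every Tuesday and Thursday.
The following Tuesday is May 27 1997.
The following Thursday is May 29 1997.

May 27 1997, May 29 1997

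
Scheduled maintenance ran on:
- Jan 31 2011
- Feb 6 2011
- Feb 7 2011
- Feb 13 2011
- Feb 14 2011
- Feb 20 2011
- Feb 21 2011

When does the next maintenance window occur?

Gaps: 6, 1, 6, 1, 6, 1 days — not constant, but cyclic with period 2.
The events fall on every Monday and Sunday.
Next Sunday: Feb 27 2011.

Feb 27 2011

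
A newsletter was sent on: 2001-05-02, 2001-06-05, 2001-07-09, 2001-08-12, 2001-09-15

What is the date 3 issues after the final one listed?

2001-12-26

Gaps between consecutive events: 34, 34, 34, 34 days — a constant 34-day interval.
2001-09-15 + 34 days = 2001-10-19.
2001-10-19 + 34 days = 2001-11-22.
2001-11-22 + 34 days = 2001-12-26.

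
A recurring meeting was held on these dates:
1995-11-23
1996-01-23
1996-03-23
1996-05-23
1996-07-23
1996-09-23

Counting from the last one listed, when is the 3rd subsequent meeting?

1997-03-23

The day-of-month is always 23 (61, 60, 61, 61, 62 days between events).
So this recurs on the 23rd of every 2 months.
Next: November 1996 → 1996-11-23.
January 1997: 1997-01-23.
Next: March 1997 → 1997-03-23.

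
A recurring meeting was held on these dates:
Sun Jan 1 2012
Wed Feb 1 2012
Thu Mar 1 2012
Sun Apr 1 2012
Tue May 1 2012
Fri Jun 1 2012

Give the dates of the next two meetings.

Gaps: 31, 29, 31, 30, 31 days — not constant. Every event is on the 1st of the month.
Pattern: the 1st of each month.
July 2012: Sun Jul 1 2012.
August 2012: Wed Aug 1 2012.

Sun Jul 1 2012, Wed Aug 1 2012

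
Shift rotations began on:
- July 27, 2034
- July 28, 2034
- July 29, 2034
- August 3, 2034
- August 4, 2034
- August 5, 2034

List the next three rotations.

August 10, 2034; August 11, 2034; August 12, 2034

Every event lands on a Thursday or Friday or Saturday (gaps cycle 1, 1, 5, 1, 1).
So the schedule is: every Thursday, Friday and Saturday.
Next Thursday: August 10, 2034.
The following Friday is August 11, 2034.
The following Saturday is August 12, 2034.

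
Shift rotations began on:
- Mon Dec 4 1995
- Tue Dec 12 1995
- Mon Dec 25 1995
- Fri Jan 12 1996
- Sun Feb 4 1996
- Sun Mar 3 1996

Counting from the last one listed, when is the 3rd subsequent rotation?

Tue Jun 25 1996

The spacing grows by 5 each time: 8, 13, 18, 23, 28 days.
Next gap: 33 days. Sun Mar 3 1996 + 33 days = Fri Apr 5 1996.
Next gap: 38 days. Fri Apr 5 1996 + 38 days = Mon May 13 1996.
Next gap: 43 days. Mon May 13 1996 + 43 days = Tue Jun 25 1996.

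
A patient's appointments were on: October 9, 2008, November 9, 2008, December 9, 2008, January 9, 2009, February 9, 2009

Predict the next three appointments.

March 9, 2009; April 9, 2009; May 9, 2009

Gaps: 31, 30, 31, 31 days — not constant. Every event is on the 9th of the month.
Pattern: the 9th of each month.
March 2009: March 9, 2009.
April 2009: April 9, 2009.
Next: May 2009 → May 9, 2009.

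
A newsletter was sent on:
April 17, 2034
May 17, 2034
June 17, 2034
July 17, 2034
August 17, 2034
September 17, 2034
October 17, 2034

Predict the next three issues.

Gaps: 30, 31, 30, 31, 31, 30 days — not constant. Every event is on the 17th of the month.
Pattern: the 17th of each month.
November 2034: November 17, 2034.
December 2034: December 17, 2034.
Next: January 2035 → January 17, 2035.

November 17, 2034; December 17, 2034; January 17, 2035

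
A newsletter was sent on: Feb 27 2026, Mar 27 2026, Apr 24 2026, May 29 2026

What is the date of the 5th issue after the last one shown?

Every date is a Friday; gaps 28, 28, 35 days.
Each is the last Friday of its month (at least one falls on the 29th or later, ruling out '4th Friday').
Last Friday of June 2026: Jun 26 2026.
July 2026 ends with Friday Jul 31 2026.
Last Friday of August 2026: Aug 28 2026.
September 2026 ends with Friday Sep 25 2026.
October 2026 ends with Friday Oct 30 2026.

Oct 30 2026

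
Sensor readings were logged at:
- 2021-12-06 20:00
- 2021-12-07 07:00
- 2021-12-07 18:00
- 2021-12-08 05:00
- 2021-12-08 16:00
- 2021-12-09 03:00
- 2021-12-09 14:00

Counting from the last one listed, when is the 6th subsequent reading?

2021-12-12 08:00

Gaps: 11, 11, 11, 11, 11, 11 hours — each event is 11 hours after the previous one.
2021-12-09 14:00 + 11 h = 2021-12-10 01:00.
2021-12-10 01:00 + 11 h = 2021-12-10 12:00.
2021-12-10 12:00 + 11 h = 2021-12-10 23:00.
2021-12-10 23:00 + 11 h = 2021-12-11 10:00.
2021-12-11 10:00 + 11 h = 2021-12-11 21:00.
2021-12-11 21:00 + 11 h = 2021-12-12 08:00.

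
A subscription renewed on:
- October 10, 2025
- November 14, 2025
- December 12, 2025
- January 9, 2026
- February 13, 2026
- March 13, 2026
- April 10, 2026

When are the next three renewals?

All dates are Fridays, 35, 28, 28, 35, 28, 28 days apart.
Specifically, the 2nd Friday of each month.
2nd Friday of May 2026: May 8, 2026.
2nd Friday of June 2026: June 12, 2026.
July 2026 — 2nd Friday is July 10, 2026.

May 8, 2026; June 12, 2026; July 10, 2026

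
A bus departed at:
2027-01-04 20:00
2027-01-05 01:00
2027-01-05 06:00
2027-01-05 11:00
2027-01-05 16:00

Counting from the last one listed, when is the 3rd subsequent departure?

2027-01-06 07:00

Gaps: 5, 5, 5, 5 hours — each event is 5 hours after the previous one.
2027-01-05 16:00 + 5 h = 2027-01-05 21:00.
2027-01-05 21:00 + 5 h = 2027-01-06 02:00.
2027-01-06 02:00 + 5 h = 2027-01-06 07:00.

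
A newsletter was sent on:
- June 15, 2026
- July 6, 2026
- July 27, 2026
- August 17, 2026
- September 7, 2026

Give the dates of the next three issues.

September 28, 2026; October 19, 2026; November 9, 2026

The spacing is 21, 21, 21, 21 days — always 21 days.
September 7, 2026 + 21 days = September 28, 2026.
September 28, 2026 + 21 days = October 19, 2026.
October 19, 2026 + 21 days = November 9, 2026.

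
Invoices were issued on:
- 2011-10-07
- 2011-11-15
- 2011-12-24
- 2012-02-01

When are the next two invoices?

Gaps between consecutive events: 39, 39, 39 days — a constant 39-day interval.
2012-02-01 + 39 days = 2012-03-11.
2012-03-11 + 39 days = 2012-04-19.

2012-03-11, 2012-04-19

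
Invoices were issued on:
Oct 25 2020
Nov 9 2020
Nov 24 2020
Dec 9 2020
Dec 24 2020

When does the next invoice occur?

The spacing is 15, 15, 15, 15 days — always 15 days.
Dec 24 2020 + 15 days = Jan 8 2021.

Jan 8 2021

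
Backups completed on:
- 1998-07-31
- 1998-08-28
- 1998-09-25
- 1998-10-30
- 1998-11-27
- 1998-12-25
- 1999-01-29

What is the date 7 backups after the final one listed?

All Fridays; the gaps (28, 28, 35, 28, 28, 35) vary with month length.
This is the last Friday of each month.
February 1999 ends with Friday 1999-02-26.
Last Friday of March 1999: 1999-03-26.
April 1999 ends with Friday 1999-04-30.
Last Friday of May 1999: 1999-05-28.
June 1999 ends with Friday 1999-06-25.
Last Friday of July 1999: 1999-07-30.
August 1999 ends with Friday 1999-08-27.

1999-08-27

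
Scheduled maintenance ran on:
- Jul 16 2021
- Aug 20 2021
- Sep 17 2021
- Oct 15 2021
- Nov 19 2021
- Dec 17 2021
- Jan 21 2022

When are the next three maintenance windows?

All dates are Fridays, 35, 28, 28, 35, 28, 35 days apart.
Specifically, the 3rd Friday of each month.
3rd Friday of February 2022: Feb 18 2022.
3rd Friday of March 2022: Mar 18 2022.
3rd Friday of April 2022: Apr 15 2022.

Feb 18 2022, Mar 18 2022, Apr 15 2022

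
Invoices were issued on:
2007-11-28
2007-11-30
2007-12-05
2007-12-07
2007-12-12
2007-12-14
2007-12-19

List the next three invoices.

2007-12-21, 2007-12-26, 2007-12-28

Gaps: 2, 5, 2, 5, 2, 5 days — not constant, but cyclic with period 2.
The events fall on every Wednesday and Friday.
The following Friday is 2007-12-21.
The following Wednesday is 2007-12-26.
The following Friday is 2007-12-28.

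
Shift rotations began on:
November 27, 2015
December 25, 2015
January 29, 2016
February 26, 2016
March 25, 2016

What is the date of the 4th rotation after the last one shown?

These are Fridays with 28, 35, 28, 28-day gaps.
Each is the final Friday of its month — January 29, 2016 is past the 28th, so '4th Friday' doesn't fit.
April 2016 ends with Friday April 29, 2016.
Last Friday of May 2016: May 27, 2016.
Last Friday of June 2016: June 24, 2016.
July 2016 ends with Friday July 29, 2016.

July 29, 2016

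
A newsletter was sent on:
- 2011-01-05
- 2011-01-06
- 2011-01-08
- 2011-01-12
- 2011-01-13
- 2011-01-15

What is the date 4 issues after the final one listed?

2011-01-26

Gaps: 1, 2, 4, 1, 2 days — not constant, but cyclic with period 3.
The events fall on every Wednesday, Thursday and Saturday.
The following Wednesday is 2011-01-19.
The following Thursday is 2011-01-20.
Next Saturday: 2011-01-22.
Next Wednesday: 2011-01-26.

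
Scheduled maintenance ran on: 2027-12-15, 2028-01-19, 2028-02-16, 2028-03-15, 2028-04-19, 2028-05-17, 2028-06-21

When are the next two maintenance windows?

2028-07-19, 2028-08-16

These are Wednesdays at 28- or 35-day spacing (35, 28, 28, 35, 28, 35).
The pattern: 3rd Wednesday of the month.
3rd Wednesday of July 2028: 2028-07-19.
August 2028 — 3rd Wednesday is 2028-08-16.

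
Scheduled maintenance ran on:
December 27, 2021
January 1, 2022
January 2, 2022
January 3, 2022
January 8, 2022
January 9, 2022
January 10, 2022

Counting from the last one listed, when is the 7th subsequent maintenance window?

January 29, 2022

The gap pattern 5, 1, 1, 5, 1, 1 repeats every 3 events.
These are the Mondays, Saturdays and Sundays of each week.
Next Saturday: January 15, 2022.
The following Sunday is January 16, 2022.
The following Monday is January 17, 2022.
The following Saturday is January 22, 2022.
Next Sunday: January 23, 2022.
The following Monday is January 24, 2022.
Next Saturday: January 29, 2022.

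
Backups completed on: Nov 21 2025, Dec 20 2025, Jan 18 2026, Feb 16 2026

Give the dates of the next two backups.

Mar 17 2026, Apr 15 2026

The spacing is 29, 29, 29 days — always 29 days.
Feb 16 2026 + 29 days = Mar 17 2026.
Mar 17 2026 + 29 days = Apr 15 2026.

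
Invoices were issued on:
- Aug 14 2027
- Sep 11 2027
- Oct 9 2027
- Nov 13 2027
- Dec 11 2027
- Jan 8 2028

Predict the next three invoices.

Gaps: 28, 28, 35, 28, 28 days — a mix of 28 and 35. Every date is a Saturday.
Each is the 2nd Saturday of its month.
2nd Saturday of February 2028: Feb 12 2028.
March 2028 — 2nd Saturday is Mar 11 2028.
April 2028 — 2nd Saturday is Apr 8 2028.

Feb 12 2028, Mar 11 2028, Apr 8 2028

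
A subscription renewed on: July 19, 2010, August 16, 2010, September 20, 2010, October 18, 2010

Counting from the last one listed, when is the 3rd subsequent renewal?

These are Mondays at 28- or 35-day spacing (28, 35, 28).
The pattern: 3rd Monday of the month.
November 2010 — 3rd Monday is November 15, 2010.
3rd Monday of December 2010: December 20, 2010.
January 2011 — 3rd Monday is January 17, 2011.

January 17, 2011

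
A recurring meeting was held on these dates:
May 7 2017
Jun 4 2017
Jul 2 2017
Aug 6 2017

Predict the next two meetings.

Sep 3 2017, Oct 1 2017

These are Sundays at 28- or 35-day spacing (28, 28, 35).
The pattern: 1st Sunday of the month.
September 2017 — 1st Sunday is Sep 3 2017.
October 2017 — 1st Sunday is Oct 1 2017.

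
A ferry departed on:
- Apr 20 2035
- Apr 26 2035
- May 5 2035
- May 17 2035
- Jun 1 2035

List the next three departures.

Gaps: 6, 9, 12, 15 days — each gap is 3 larger than the previous one.
Next gap: 18 days. Jun 1 2035 + 18 days = Jun 19 2035.
Next gap: 21 days. Jun 19 2035 + 21 days = Jul 10 2035.
Next gap: 24 days. Jul 10 2035 + 24 days = Aug 3 2035.

Jun 19 2035, Jul 10 2035, Aug 3 2035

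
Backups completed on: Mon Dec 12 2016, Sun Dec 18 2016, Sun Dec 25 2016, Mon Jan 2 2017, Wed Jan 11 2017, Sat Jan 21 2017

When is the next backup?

Gaps: 6, 7, 8, 9, 10 days — each gap is 1 larger than the previous one.
Next gap: 11 days. Sat Jan 21 2017 + 11 days = Wed Feb 1 2017.

Wed Feb 1 2017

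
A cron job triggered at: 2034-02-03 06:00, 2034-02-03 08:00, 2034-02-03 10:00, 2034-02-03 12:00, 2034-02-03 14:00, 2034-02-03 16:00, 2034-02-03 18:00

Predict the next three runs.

Spacing: 2, 2, 2, 2, 2, 2 h — constant 2 h.
2034-02-03 18:00 + 2 h = 2034-02-03 20:00.
2034-02-03 20:00 + 2 h = 2034-02-03 22:00.
2034-02-03 22:00 + 2 h = 2034-02-04 00:00.

2034-02-03 20:00, 2034-02-03 22:00, 2034-02-04 00:00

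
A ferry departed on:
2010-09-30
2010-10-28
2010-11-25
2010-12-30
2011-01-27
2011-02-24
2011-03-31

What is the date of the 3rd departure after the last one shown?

All Thursdays; the gaps (28, 28, 35, 28, 28, 35) vary with month length.
This is the last Thursday of each month.
April 2011 ends with Thursday 2011-04-28.
May 2011 ends with Thursday 2011-05-26.
Last Thursday of June 2011: 2011-06-30.

2011-06-30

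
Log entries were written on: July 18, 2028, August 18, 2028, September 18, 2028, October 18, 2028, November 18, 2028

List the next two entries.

December 18, 2028; January 18, 2029

The day-of-month is always 18 (31, 31, 30, 31 days between events).
So this recurs on the 18th of each month.
Next: December 2028 → December 18, 2028.
Next: January 2029 → January 18, 2029.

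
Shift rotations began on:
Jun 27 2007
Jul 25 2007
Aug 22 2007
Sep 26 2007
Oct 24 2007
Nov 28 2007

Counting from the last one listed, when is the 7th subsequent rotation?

Gaps: 28, 28, 35, 28, 35 days — a mix of 28 and 35. Every date is a Wednesday.
Each is the 4th Wednesday of its month.
4th Wednesday of December 2007: Dec 26 2007.
4th Wednesday of January 2008: Jan 23 2008.
February 2008 — 4th Wednesday is Feb 27 2008.
March 2008 — 4th Wednesday is Mar 26 2008.
April 2008 — 4th Wednesday is Apr 23 2008.
May 2008 — 4th Wednesday is May 28 2008.
June 2008 — 4th Wednesday is Jun 25 2008.

Jun 25 2008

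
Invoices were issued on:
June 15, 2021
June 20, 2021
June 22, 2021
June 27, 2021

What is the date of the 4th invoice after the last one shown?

The gap pattern 5, 2, 5 repeats every 2 events.
These are the Tuesdays and Sundays of each week.
The following Tuesday is June 29, 2021.
The following Sunday is July 4, 2021.
Next Tuesday: July 6, 2021.
The following Sunday is July 11, 2021.

July 11, 2021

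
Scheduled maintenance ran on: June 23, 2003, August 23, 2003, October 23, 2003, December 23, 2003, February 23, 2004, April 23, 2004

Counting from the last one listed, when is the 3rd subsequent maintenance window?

October 23, 2004

Gaps: 61, 61, 61, 62, 60 days — not constant. Every event is on the 23rd of the month.
Pattern: the 23rd of every 2 months.
June 2004: June 23, 2004.
Next: August 2004 → August 23, 2004.
Next: October 2004 → October 23, 2004.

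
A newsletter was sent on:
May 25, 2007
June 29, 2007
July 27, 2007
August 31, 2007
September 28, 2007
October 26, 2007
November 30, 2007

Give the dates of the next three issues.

All Fridays; the gaps (35, 28, 35, 28, 28, 35) vary with month length.
This is the last Friday of each month.
December 2007 ends with Friday December 28, 2007.
Last Friday of January 2008: January 25, 2008.
Last Friday of February 2008: February 29, 2008.

December 28, 2007; January 25, 2008; February 29, 2008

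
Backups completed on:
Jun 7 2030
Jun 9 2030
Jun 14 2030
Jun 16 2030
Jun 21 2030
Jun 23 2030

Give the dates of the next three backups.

Every event lands on a Friday or Sunday (gaps cycle 2, 5, 2, 5, 2).
So the schedule is: every Friday and Sunday.
The following Friday is Jun 28 2030.
The following Sunday is Jun 30 2030.
Next Friday: Jul 5 2030.

Jun 28 2030, Jun 30 2030, Jul 5 2030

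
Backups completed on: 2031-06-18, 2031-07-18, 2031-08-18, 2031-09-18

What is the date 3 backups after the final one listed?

The day-of-month is always 18 (30, 31, 31 days between events).
So this recurs on the 18th of each month.
Next: October 2031 → 2031-10-18.
November 2031: 2031-11-18.
Next: December 2031 → 2031-12-18.

2031-12-18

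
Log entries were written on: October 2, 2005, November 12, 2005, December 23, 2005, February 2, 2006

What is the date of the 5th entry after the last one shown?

August 26, 2006

Gaps between consecutive events: 41, 41, 41 days — a constant 41-day interval.
February 2, 2006 + 41 days = March 15, 2006.
March 15, 2006 + 41 days = April 25, 2006.
April 25, 2006 + 41 days = June 5, 2006.
June 5, 2006 + 41 days = July 16, 2006.
July 16, 2006 + 41 days = August 26, 2006.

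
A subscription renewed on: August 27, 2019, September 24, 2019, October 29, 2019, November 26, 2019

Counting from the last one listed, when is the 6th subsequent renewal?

All Tuesdays; the gaps (28, 35, 28) vary with month length.
This is the last Tuesday of each month.
Last Tuesday of December 2019: December 31, 2019.
Last Tuesday of January 2020: January 28, 2020.
Last Tuesday of February 2020: February 25, 2020.
March 2020 ends with Tuesday March 31, 2020.
April 2020 ends with Tuesday April 28, 2020.
May 2020 ends with Tuesday May 26, 2020.

May 26, 2020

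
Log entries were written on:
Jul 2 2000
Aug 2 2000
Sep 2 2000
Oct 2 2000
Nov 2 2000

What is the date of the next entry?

Dec 2 2000

Gaps: 31, 31, 30, 31 days — not constant. Every event is on the 2nd of the month.
Pattern: the 2nd of each month.
December 2000: Dec 2 2000.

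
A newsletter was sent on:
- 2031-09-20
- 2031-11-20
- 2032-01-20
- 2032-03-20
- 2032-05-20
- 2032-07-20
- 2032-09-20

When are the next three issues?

2032-11-20, 2033-01-20, 2033-03-20

The day-of-month is always 20 (61, 61, 60, 61, 61, 62 days between events).
So this recurs on the 20th of every 2 months.
November 2032: 2032-11-20.
January 2033: 2033-01-20.
Next: March 2033 → 2033-03-20.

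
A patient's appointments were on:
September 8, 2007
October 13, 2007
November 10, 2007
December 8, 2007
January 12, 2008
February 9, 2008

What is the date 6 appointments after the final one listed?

All dates are Saturdays, 35, 28, 28, 35, 28 days apart.
Specifically, the 2nd Saturday of each month.
2nd Saturday of March 2008: March 8, 2008.
2nd Saturday of April 2008: April 12, 2008.
May 2008 — 2nd Saturday is May 10, 2008.
June 2008 — 2nd Saturday is June 14, 2008.
July 2008 — 2nd Saturday is July 12, 2008.
August 2008 — 2nd Saturday is August 9, 2008.

August 9, 2008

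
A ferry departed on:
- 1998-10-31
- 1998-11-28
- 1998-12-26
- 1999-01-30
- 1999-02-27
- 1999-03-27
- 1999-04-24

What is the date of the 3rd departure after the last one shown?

1999-07-31

All Saturdays; the gaps (28, 28, 35, 28, 28, 28) vary with month length.
This is the last Saturday of each month.
May 1999 ends with Saturday 1999-05-29.
Last Saturday of June 1999: 1999-06-26.
July 1999 ends with Saturday 1999-07-31.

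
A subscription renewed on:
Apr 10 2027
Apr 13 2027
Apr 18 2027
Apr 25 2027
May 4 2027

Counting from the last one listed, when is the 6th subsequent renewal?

Gaps: 3, 5, 7, 9 days — each gap is 2 larger than the previous one.
Next gap: 11 days. May 4 2027 + 11 days = May 15 2027.
Next gap: 13 days. May 15 2027 + 13 days = May 28 2027.
Next gap: 15 days. May 28 2027 + 15 days = Jun 12 2027.
Next gap: 17 days. Jun 12 2027 + 17 days = Jun 29 2027.
Next gap: 19 days. Jun 29 2027 + 19 days = Jul 18 2027.
Next gap: 21 days. Jul 18 2027 + 21 days = Aug 8 2027.

Aug 8 2027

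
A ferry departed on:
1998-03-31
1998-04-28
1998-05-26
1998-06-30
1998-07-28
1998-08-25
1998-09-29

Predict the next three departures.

Every date is a Tuesday; gaps 28, 28, 35, 28, 28, 35 days.
Each is the last Tuesday of its month (at least one falls on the 29th or later, ruling out '4th Tuesday').
Last Tuesday of October 1998: 1998-10-27.
Last Tuesday of November 1998: 1998-11-24.
December 1998 ends with Tuesday 1998-12-29.

1998-10-27, 1998-11-24, 1998-12-29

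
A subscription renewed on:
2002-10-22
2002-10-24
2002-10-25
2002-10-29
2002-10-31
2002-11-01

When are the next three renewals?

The gap pattern 2, 1, 4, 2, 1 repeats every 3 events.
These are the Tuesdays, Thursdays and Fridays of each week.
Next Tuesday: 2002-11-05.
The following Thursday is 2002-11-07.
The following Friday is 2002-11-08.

2002-11-05, 2002-11-07, 2002-11-08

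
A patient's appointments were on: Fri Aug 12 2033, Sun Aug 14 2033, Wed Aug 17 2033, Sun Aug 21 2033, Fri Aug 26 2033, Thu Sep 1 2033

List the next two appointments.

Intervals are 2, 3, 4, 5, 6 days — an arithmetic progression with common difference 1.
Next gap: 7 days. Thu Sep 1 2033 + 7 days = Thu Sep 8 2033.
Next gap: 8 days. Thu Sep 8 2033 + 8 days = Fri Sep 16 2033.

Thu Sep 8 2033, Fri Sep 16 2033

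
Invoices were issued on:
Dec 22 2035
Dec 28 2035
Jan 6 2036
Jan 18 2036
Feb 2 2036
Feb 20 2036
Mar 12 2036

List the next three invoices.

Apr 5 2036, May 2 2036, Jun 1 2036

Gaps: 6, 9, 12, 15, 18, 21 days — each gap is 3 larger than the previous one.
Next gap: 24 days. Mar 12 2036 + 24 days = Apr 5 2036.
Next gap: 27 days. Apr 5 2036 + 27 days = May 2 2036.
Next gap: 30 days. May 2 2036 + 30 days = Jun 1 2036.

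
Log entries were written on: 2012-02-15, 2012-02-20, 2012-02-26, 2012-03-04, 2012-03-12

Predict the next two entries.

2012-03-21, 2012-03-31

Intervals are 5, 6, 7, 8 days — an arithmetic progression with common difference 1.
Next gap: 9 days. 2012-03-12 + 9 days = 2012-03-21.
Next gap: 10 days. 2012-03-21 + 10 days = 2012-03-31.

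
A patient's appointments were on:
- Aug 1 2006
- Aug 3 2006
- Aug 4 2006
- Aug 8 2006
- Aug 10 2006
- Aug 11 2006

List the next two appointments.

The gap pattern 2, 1, 4, 2, 1 repeats every 3 events.
These are the Tuesdays, Thursdays and Fridays of each week.
The following Tuesday is Aug 15 2006.
The following Thursday is Aug 17 2006.

Aug 15 2006, Aug 17 2006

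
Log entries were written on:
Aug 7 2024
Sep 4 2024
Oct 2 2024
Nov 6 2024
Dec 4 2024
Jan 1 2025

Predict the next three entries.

Feb 5 2025, Mar 5 2025, Apr 2 2025

These are Wednesdays at 28- or 35-day spacing (28, 28, 35, 28, 28).
The pattern: 1st Wednesday of the month.
1st Wednesday of February 2025: Feb 5 2025.
March 2025 — 1st Wednesday is Mar 5 2025.
April 2025 — 1st Wednesday is Apr 2 2025.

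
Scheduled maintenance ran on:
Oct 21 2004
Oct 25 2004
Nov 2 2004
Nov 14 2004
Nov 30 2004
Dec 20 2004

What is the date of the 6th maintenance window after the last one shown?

Jul 12 2005

The spacing grows by 4 each time: 4, 8, 12, 16, 20 days.
Next gap: 24 days. Dec 20 2004 + 24 days = Jan 13 2005.
Next gap: 28 days. Jan 13 2005 + 28 days = Feb 10 2005.
Next gap: 32 days. Feb 10 2005 + 32 days = Mar 14 2005.
Next gap: 36 days. Mar 14 2005 + 36 days = Apr 19 2005.
Next gap: 40 days. Apr 19 2005 + 40 days = May 29 2005.
Next gap: 44 days. May 29 2005 + 44 days = Jul 12 2005.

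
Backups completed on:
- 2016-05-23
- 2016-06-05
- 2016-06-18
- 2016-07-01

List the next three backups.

The spacing is 13, 13, 13 days — always 13 days.
2016-07-01 + 13 days = 2016-07-14.
2016-07-14 + 13 days = 2016-07-27.
2016-07-27 + 13 days = 2016-08-09.

2016-07-14, 2016-07-27, 2016-08-09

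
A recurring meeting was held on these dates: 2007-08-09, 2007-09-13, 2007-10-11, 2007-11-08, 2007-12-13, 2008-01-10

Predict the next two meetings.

2008-02-14, 2008-03-13

All dates are Thursdays, 35, 28, 28, 35, 28 days apart.
Specifically, the 2nd Thursday of each month.
February 2008 — 2nd Thursday is 2008-02-14.
2nd Thursday of March 2008: 2008-03-13.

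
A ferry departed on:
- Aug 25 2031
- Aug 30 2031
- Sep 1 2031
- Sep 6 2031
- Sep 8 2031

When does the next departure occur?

Every event lands on a Monday or Saturday (gaps cycle 5, 2, 5, 2).
So the schedule is: every Monday and Saturday.
The following Saturday is Sep 13 2031.

Sep 13 2031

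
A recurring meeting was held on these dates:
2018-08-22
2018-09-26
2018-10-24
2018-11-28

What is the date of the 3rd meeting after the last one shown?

2019-02-27

These are Wednesdays at 28- or 35-day spacing (35, 28, 35).
The pattern: 4th Wednesday of the month.
December 2018 — 4th Wednesday is 2018-12-26.
4th Wednesday of January 2019: 2019-01-23.
February 2019 — 4th Wednesday is 2019-02-27.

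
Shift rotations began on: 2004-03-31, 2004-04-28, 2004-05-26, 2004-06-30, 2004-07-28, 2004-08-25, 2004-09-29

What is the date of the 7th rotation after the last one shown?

2005-04-27

These are Wednesdays with 28, 28, 35, 28, 28, 35-day gaps.
Each is the final Wednesday of its month — 2004-03-31 is past the 28th, so '4th Wednesday' doesn't fit.
Last Wednesday of October 2004: 2004-10-27.
November 2004 ends with Wednesday 2004-11-24.
December 2004 ends with Wednesday 2004-12-29.
January 2005 ends with Wednesday 2005-01-26.
Last Wednesday of February 2005: 2005-02-23.
March 2005 ends with Wednesday 2005-03-30.
April 2005 ends with Wednesday 2005-04-27.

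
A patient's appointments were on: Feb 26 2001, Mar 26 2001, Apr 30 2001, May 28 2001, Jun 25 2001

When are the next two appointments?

Jul 30 2001, Aug 27 2001

All Mondays; the gaps (28, 35, 28, 28) vary with month length.
This is the last Monday of each month.
July 2001 ends with Monday Jul 30 2001.
August 2001 ends with Monday Aug 27 2001.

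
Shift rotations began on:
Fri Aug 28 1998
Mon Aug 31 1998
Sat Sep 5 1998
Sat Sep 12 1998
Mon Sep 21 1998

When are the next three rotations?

The spacing grows by 2 each time: 3, 5, 7, 9 days.
Next gap: 11 days. Mon Sep 21 1998 + 11 days = Fri Oct 2 1998.
Next gap: 13 days. Fri Oct 2 1998 + 13 days = Thu Oct 15 1998.
Next gap: 15 days. Thu Oct 15 1998 + 15 days = Fri Oct 30 1998.

Fri Oct 2 1998, Thu Oct 15 1998, Fri Oct 30 1998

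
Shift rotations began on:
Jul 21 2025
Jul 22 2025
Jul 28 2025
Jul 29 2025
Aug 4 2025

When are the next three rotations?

Aug 5 2025, Aug 11 2025, Aug 12 2025

The gap pattern 1, 6, 1, 6 repeats every 2 events.
These are the Mondays and Tuesdays of each week.
Next Tuesday: Aug 5 2025.
Next Monday: Aug 11 2025.
Next Tuesday: Aug 12 2025.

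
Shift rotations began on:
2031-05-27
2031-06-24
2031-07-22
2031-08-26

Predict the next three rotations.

Gaps: 28, 28, 35 days — a mix of 28 and 35. Every date is a Tuesday.
Each is the 4th Tuesday of its month.
September 2031 — 4th Tuesday is 2031-09-23.
October 2031 — 4th Tuesday is 2031-10-28.
4th Tuesday of November 2031: 2031-11-25.

2031-09-23, 2031-10-28, 2031-11-25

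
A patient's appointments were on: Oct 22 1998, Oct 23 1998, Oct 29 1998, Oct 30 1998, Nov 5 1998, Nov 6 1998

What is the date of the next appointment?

Nov 12 1998

Every event lands on a Thursday or Friday (gaps cycle 1, 6, 1, 6, 1).
So the schedule is: every Thursday and Friday.
Next Thursday: Nov 12 1998.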